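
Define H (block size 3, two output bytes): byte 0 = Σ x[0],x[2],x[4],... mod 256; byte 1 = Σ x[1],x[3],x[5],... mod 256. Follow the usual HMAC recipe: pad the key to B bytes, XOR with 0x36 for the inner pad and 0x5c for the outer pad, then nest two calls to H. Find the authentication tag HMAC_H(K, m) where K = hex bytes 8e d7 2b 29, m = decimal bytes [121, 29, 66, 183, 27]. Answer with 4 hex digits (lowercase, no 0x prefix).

4df5

Key hex bytes 8e d7 2b 29 is 4 bytes > B = 3, so hash it first: H(key) = b9 00, then zero-pad to 3 bytes: K' = b9 00 00.
K' ⊕ ipad = 8f 36 36.  K' ⊕ opad = e5 5c 5c.
Inner input = (K'⊕ipad) ∥ m = 8f 36 36 ∥ 79 1d 42 b7 1b.
Inner hash: even-index sum = 409 mod 256 = 153; odd-index sum = 268 mod 256 = 12 → 99 0c.
Outer input = (K'⊕opad) ∥ inner = e5 5c 5c ∥ 99 0c.
Outer hash (tag): even-index sum = 333 mod 256 = 77; odd-index sum = 245 mod 256 = 245 → 4d f5.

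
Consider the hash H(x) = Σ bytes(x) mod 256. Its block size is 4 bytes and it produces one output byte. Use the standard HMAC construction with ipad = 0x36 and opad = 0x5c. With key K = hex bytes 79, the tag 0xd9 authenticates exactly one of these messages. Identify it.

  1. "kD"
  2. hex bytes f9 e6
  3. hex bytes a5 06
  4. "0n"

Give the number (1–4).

1

Key hex bytes 79 is 1 byte ≤ B = 4; zero-pad to 4 bytes: K' = 79 00 00 00.
K' ⊕ ipad = 4f 36 36 36; K' ⊕ opad = 25 5c 5c 5c.
m1: inner = H(4f 36 36 36 6b 44) = a0; tag = H(25 5c 5c 5c a0) = d9 ← matches
m2: inner = H(4f 36 36 36 f9 e6) = d0; tag = H(25 5c 5c 5c d0) = 09
m3: inner = H(4f 36 36 36 a5 06) = 9c; tag = H(25 5c 5c 5c 9c) = d5
m4: inner = H(4f 36 36 36 30 6e) = 8f; tag = H(25 5c 5c 5c 8f) = c8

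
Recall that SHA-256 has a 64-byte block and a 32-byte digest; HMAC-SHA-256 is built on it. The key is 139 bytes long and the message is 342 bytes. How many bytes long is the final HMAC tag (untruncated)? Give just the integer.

32

The tag is one SHA-256 digest: 32 bytes.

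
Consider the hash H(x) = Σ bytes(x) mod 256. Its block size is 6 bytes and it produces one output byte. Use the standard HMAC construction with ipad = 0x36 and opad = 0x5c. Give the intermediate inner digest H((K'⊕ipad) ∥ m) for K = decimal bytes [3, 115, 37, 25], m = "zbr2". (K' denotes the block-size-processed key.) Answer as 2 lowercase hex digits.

Key decimal bytes [3, 115, 37, 25] = 03 73 25 19 is 4 bytes ≤ B = 6; zero-pad to 6 bytes: K' = 03 73 25 19 00 00.
K' ⊕ ipad = 35 45 13 2f 36 36.
Inner input = 35 45 13 2f 36 36 ∥ 7a 62 72 32.
Inner hash: sum = 53+69+19+47+54+54+122+98+114+50 = 680; mod 256 = 168 → a8.

a8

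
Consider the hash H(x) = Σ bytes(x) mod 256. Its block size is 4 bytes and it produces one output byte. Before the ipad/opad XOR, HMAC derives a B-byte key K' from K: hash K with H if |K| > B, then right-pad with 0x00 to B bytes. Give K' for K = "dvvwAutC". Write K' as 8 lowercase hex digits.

|K| = 8 > B = 4, so first hash the key.
H(K): sum = 100+118+118+119+65+117+116+67 = 820; mod 256 = 52 → 34.
Zero-pad H(K) = 34 to 4 bytes: K' = 34 00 00 00.

34000000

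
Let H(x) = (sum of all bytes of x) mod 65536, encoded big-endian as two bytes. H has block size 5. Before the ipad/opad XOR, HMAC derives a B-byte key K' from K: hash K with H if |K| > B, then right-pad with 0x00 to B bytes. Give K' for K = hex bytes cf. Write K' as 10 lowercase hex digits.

Key hex bytes cf is 1 byte ≤ B = 5; zero-pad to 5 bytes: K' = cf 00 00 00 00.

cf00000000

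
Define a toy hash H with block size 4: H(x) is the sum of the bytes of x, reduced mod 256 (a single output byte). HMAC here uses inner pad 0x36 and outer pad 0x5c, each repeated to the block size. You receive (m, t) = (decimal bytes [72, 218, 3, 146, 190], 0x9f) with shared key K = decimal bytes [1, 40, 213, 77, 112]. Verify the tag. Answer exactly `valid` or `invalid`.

valid

Key decimal bytes [1, 40, 213, 77, 112] = 01 28 d5 4d 70 is 5 bytes > B = 4, so hash it first: H(key) = bb, then zero-pad to 4 bytes: K' = bb 00 00 00.
K' ⊕ ipad = 8d 36 36 36; K' ⊕ opad = e7 5c 5c 5c.
Inner hash: sum = 141+54+54+54+72+218+3+146+190 = 932; mod 256 = 164 → a4.
Outer hash (recomputed tag): sum = 231+92+92+92+164 = 671; mod 256 = 159 → 9f.
Recomputed tag = 9f; claimed = 9f → match.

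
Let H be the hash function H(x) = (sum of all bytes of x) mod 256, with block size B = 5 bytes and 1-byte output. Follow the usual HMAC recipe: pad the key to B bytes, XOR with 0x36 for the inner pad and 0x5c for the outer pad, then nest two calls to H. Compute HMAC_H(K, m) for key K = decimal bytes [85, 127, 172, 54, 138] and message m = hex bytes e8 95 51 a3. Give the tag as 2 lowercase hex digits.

Key decimal bytes [85, 127, 172, 54, 138] = 55 7f ac 36 8a is exactly B = 5 bytes: K' = 55 7f ac 36 8a.
K' ⊕ ipad = 63 49 9a 00 bc.  K' ⊕ opad = 09 23 f0 6a d6.
Inner input = (K'⊕ipad) ∥ m = 63 49 9a 00 bc ∥ e8 95 51 a3.
Inner hash: sum = 99+73+154+0+188+232+149+81+163 = 1139; mod 256 = 115 → 73.
Outer input = (K'⊕opad) ∥ inner = 09 23 f0 6a d6 ∥ 73.
Outer hash (tag): sum = 9+35+240+106+214+115 = 719; mod 256 = 207 → cf.

cf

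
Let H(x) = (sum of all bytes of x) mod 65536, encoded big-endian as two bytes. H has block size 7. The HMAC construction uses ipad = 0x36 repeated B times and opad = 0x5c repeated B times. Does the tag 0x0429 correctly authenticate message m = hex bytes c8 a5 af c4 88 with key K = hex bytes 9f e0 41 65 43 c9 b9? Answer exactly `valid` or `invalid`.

valid

Key hex bytes 9f e0 41 65 43 c9 b9 is exactly B = 7 bytes: K' = 9f e0 41 65 43 c9 b9.
K' ⊕ ipad = a9 d6 77 53 75 ff 8f; K' ⊕ opad = c3 bc 1d 39 1f 95 e5.
Inner hash: sum = 169+214+119+83+117+255+143+200+165+175+196+136 = 1972 → 07 b4.
Outer hash (recomputed tag): sum = 195+188+29+57+31+149+229+7+180 = 1065 → 04 29.
Recomputed tag = 0429; claimed = 0429 → match.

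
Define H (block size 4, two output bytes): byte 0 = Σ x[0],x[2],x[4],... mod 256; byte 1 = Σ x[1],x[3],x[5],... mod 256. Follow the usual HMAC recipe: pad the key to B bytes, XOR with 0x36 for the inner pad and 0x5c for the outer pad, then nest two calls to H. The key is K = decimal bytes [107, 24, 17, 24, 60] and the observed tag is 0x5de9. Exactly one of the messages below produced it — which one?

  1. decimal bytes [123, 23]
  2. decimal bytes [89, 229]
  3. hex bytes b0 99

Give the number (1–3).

2

Key decimal bytes [107, 24, 17, 24, 60] = 6b 18 11 18 3c is 5 bytes > B = 4, so hash it first: H(key) = b8 30, then zero-pad to 4 bytes: K' = b8 30 00 00.
K' ⊕ ipad = 8e 06 36 36; K' ⊕ opad = e4 6c 5c 5c.
m1: inner = H(8e 06 36 36 7b 17) = 3f 53; tag = H(e4 6c 5c 5c 3f 53) = 7f1b
m2: inner = H(8e 06 36 36 59 e5) = 1d 21; tag = H(e4 6c 5c 5c 1d 21) = 5de9 ← matches
m3: inner = H(8e 06 36 36 b0 99) = 74 d5; tag = H(e4 6c 5c 5c 74 d5) = b49d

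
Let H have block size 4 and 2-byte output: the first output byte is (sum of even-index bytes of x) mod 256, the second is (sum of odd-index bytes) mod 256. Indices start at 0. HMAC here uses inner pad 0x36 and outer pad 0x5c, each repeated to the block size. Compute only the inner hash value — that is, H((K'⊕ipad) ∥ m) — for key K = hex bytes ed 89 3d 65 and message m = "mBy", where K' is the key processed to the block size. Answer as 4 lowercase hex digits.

Key hex bytes ed 89 3d 65 is exactly B = 4 bytes: K' = ed 89 3d 65.
K' ⊕ ipad = db bf 0b 53.
Inner input = db bf 0b 53 ∥ 6d 42 79.
Inner hash: even-index sum = 460 mod 256 = 204; odd-index sum = 340 mod 256 = 84 → cc 54.

cc54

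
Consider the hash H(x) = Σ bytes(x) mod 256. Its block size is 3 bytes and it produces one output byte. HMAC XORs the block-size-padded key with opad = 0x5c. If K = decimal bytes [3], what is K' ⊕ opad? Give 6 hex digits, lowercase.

5f5c5c

Key decimal bytes [3] = 03 is 1 byte ≤ B = 3; zero-pad to 3 bytes: K' = 03 00 00.
XOR each byte with 0x5c: 03⊕5c=5f, 00⊕5c=5c, 00⊕5c=5c.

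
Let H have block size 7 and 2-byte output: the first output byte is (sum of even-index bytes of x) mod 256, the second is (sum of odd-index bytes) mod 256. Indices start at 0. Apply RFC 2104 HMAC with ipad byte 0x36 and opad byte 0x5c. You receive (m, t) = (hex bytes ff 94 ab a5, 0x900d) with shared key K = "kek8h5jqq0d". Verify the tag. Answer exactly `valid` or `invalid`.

valid

Key "kek8h5jqq0d" = 6b 65 6b 38 68 35 6a 71 71 30 64 is 11 bytes > B = 7, so hash it first: H(key) = 7d 73, then zero-pad to 7 bytes: K' = 7d 73 00 00 00 00 00.
K' ⊕ ipad = 4b 45 36 36 36 36 36; K' ⊕ opad = 21 2f 5c 5c 5c 5c 5c.
Inner hash: even-index sum = 550 mod 256 = 38; odd-index sum = 603 mod 256 = 91 → 26 5b.
Outer hash (recomputed tag): even-index sum = 400 mod 256 = 144; odd-index sum = 269 mod 256 = 13 → 90 0d.
Recomputed tag = 900d; claimed = 900d → match.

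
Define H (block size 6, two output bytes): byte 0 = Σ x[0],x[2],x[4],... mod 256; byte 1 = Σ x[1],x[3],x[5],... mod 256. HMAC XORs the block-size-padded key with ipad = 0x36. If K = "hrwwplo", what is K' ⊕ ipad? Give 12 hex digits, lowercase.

886336363636

Key "hrwwplo" = 68 72 77 77 70 6c 6f is 7 bytes > B = 6, so hash it first: H(key) = be 55, then zero-pad to 6 bytes: K' = be 55 00 00 00 00.
XOR each byte with 0x36: be⊕36=88, 55⊕36=63, 00⊕36=36, 00⊕36=36, 00⊕36=36, 00⊕36=36.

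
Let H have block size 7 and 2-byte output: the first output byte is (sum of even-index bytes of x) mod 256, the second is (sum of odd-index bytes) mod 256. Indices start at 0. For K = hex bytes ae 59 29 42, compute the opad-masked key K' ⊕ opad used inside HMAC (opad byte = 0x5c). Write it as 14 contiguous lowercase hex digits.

f205751e5c5c5c

Key hex bytes ae 59 29 42 is 4 bytes ≤ B = 7; zero-pad to 7 bytes: K' = ae 59 29 42 00 00 00.
XOR each byte with 0x5c: ae⊕5c=f2, 59⊕5c=05, 29⊕5c=75, 42⊕5c=1e, 00⊕5c=5c, 00⊕5c=5c, 00⊕5c=5c.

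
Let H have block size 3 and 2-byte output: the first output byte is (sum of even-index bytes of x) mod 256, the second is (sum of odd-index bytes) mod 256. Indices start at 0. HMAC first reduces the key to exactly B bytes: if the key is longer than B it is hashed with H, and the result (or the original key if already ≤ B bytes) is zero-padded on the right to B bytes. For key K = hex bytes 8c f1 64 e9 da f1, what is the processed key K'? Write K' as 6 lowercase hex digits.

cacb00

|K| = 6 > B = 3, so first hash the key.
H(K): even-index sum = 458 mod 256 = 202; odd-index sum = 715 mod 256 = 203 → ca cb.
Zero-pad H(K) = ca cb to 3 bytes: K' = ca cb 00.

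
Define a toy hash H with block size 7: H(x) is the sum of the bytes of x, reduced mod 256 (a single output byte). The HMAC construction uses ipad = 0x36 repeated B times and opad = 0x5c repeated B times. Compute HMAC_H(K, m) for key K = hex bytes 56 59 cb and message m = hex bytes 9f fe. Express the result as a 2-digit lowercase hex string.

57

Key hex bytes 56 59 cb is 3 bytes ≤ B = 7; zero-pad to 7 bytes: K' = 56 59 cb 00 00 00 00.
K' ⊕ ipad = 60 6f fd 36 36 36 36.  K' ⊕ opad = 0a 05 97 5c 5c 5c 5c.
Inner input = (K'⊕ipad) ∥ m = 60 6f fd 36 36 36 36 ∥ 9f fe.
Inner hash: sum = 96+111+253+54+54+54+54+159+254 = 1089; mod 256 = 65 → 41.
Outer input = (K'⊕opad) ∥ inner = 0a 05 97 5c 5c 5c 5c ∥ 41.
Outer hash (tag): sum = 10+5+151+92+92+92+92+65 = 599; mod 256 = 87 → 57.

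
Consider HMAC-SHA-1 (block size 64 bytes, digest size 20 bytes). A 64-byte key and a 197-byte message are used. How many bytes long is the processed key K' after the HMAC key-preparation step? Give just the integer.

Key is 64 ≤ 64 bytes, zero-padded: |K'| = 64.

64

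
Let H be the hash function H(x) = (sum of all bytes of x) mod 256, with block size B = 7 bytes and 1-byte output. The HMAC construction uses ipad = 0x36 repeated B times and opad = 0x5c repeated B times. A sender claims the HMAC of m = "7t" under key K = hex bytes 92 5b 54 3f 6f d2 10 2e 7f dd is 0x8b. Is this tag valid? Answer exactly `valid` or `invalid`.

valid

Key hex bytes 92 5b 54 3f 6f d2 10 2e 7f dd is 10 bytes > B = 7, so hash it first: H(key) = 5b, then zero-pad to 7 bytes: K' = 5b 00 00 00 00 00 00.
K' ⊕ ipad = 6d 36 36 36 36 36 36; K' ⊕ opad = 07 5c 5c 5c 5c 5c 5c.
Inner hash: sum = 109+54+54+54+54+54+54+55+116 = 604; mod 256 = 92 → 5c.
Outer hash (recomputed tag): sum = 7+92+92+92+92+92+92+92 = 651; mod 256 = 139 → 8b.
Recomputed tag = 8b; claimed = 8b → match.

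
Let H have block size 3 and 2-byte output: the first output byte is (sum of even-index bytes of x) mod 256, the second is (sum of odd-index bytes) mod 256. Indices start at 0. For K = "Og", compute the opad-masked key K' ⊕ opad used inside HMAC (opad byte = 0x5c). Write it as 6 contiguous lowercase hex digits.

133b5c

Key "Og" = 4f 67 is 2 bytes ≤ B = 3; zero-pad to 3 bytes: K' = 4f 67 00.
XOR each byte with 0x5c: 4f⊕5c=13, 67⊕5c=3b, 00⊕5c=5c.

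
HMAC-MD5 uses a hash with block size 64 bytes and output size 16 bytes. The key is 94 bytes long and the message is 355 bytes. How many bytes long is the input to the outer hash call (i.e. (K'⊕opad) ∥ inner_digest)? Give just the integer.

Key is 94 > 64 bytes, so it is hashed to 16 bytes then zero-padded to 64: |K'| = 64.
Outer input = (K'⊕opad) ∥ H(inner) → 64 + 16 = 80 bytes.

80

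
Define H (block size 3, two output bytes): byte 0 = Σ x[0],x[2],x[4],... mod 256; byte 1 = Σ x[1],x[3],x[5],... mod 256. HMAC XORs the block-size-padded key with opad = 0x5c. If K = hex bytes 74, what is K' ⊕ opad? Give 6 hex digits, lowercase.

285c5c

Key hex bytes 74 is 1 byte ≤ B = 3; zero-pad to 3 bytes: K' = 74 00 00.
XOR each byte with 0x5c: 74⊕5c=28, 00⊕5c=5c, 00⊕5c=5c.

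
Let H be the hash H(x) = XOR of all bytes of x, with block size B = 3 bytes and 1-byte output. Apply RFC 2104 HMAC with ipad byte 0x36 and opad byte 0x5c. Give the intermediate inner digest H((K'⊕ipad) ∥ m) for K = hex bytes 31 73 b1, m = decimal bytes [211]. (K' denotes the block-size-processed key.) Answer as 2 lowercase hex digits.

16

Key hex bytes 31 73 b1 is exactly B = 3 bytes: K' = 31 73 b1.
K' ⊕ ipad = 07 45 87.
Inner input = 07 45 87 ∥ d3.
Inner hash: XOR 07⊕45⊕87⊕d3 = 16.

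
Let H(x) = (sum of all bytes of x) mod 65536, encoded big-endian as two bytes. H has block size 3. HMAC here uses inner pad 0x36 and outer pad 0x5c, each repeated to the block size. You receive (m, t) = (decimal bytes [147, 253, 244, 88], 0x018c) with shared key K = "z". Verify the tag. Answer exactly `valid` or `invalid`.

Key "z" = 7a is 1 byte ≤ B = 3; zero-pad to 3 bytes: K' = 7a 00 00.
K' ⊕ ipad = 4c 36 36; K' ⊕ opad = 26 5c 5c.
Inner hash: sum = 76+54+54+147+253+244+88 = 916 → 03 94.
Outer hash (recomputed tag): sum = 38+92+92+3+148 = 373 → 01 75.
Recomputed tag = 0175; claimed = 018c → mismatch.

invalid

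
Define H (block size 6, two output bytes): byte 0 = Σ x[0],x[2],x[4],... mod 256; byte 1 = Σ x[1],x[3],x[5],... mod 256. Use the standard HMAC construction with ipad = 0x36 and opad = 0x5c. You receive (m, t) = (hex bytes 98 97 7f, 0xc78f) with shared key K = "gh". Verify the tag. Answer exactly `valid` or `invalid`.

Key "gh" = 67 68 is 2 bytes ≤ B = 6; zero-pad to 6 bytes: K' = 67 68 00 00 00 00.
K' ⊕ ipad = 51 5e 36 36 36 36; K' ⊕ opad = 3b 34 5c 5c 5c 5c.
Inner hash: even-index sum = 468 mod 256 = 212; odd-index sum = 353 mod 256 = 97 → d4 61.
Outer hash (recomputed tag): even-index sum = 455 mod 256 = 199; odd-index sum = 333 mod 256 = 77 → c7 4d.
Recomputed tag = c74d; claimed = c78f → mismatch.

invalid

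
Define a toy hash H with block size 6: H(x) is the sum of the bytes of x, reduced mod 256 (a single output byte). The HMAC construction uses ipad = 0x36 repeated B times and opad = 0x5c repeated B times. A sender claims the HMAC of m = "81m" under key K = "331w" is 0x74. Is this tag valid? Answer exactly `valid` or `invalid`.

Key "331w" = 33 33 31 77 is 4 bytes ≤ B = 6; zero-pad to 6 bytes: K' = 33 33 31 77 00 00.
K' ⊕ ipad = 05 05 07 41 36 36; K' ⊕ opad = 6f 6f 6d 2b 5c 5c.
Inner hash: sum = 5+5+7+65+54+54+56+49+109 = 404; mod 256 = 148 → 94.
Outer hash (recomputed tag): sum = 111+111+109+43+92+92+148 = 706; mod 256 = 194 → c2.
Recomputed tag = c2; claimed = 74 → mismatch.

invalid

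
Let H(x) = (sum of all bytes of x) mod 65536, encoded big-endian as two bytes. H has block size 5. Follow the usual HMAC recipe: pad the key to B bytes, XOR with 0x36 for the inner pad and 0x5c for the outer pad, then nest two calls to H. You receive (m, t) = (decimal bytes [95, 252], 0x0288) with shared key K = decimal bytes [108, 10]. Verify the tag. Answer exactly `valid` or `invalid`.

Key decimal bytes [108, 10] = 6c 0a is 2 bytes ≤ B = 5; zero-pad to 5 bytes: K' = 6c 0a 00 00 00.
K' ⊕ ipad = 5a 3c 36 36 36; K' ⊕ opad = 30 56 5c 5c 5c.
Inner hash: sum = 90+60+54+54+54+95+252 = 659 → 02 93.
Outer hash (recomputed tag): sum = 48+86+92+92+92+2+147 = 559 → 02 2f.
Recomputed tag = 022f; claimed = 0288 → mismatch.

invalid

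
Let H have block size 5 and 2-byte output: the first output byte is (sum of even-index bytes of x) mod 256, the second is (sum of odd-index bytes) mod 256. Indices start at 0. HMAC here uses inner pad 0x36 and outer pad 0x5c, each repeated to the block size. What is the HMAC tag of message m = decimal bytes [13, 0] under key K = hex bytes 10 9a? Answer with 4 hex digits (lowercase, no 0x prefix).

f3b4

Key hex bytes 10 9a is 2 bytes ≤ B = 5; zero-pad to 5 bytes: K' = 10 9a 00 00 00.
K' ⊕ ipad = 26 ac 36 36 36.  K' ⊕ opad = 4c c6 5c 5c 5c.
Inner input = (K'⊕ipad) ∥ m = 26 ac 36 36 36 ∥ 0d 00.
Inner hash: even-index sum = 146 mod 256 = 146; odd-index sum = 239 mod 256 = 239 → 92 ef.
Outer input = (K'⊕opad) ∥ inner = 4c c6 5c 5c 5c ∥ 92 ef.
Outer hash (tag): even-index sum = 499 mod 256 = 243; odd-index sum = 436 mod 256 = 180 → f3 b4.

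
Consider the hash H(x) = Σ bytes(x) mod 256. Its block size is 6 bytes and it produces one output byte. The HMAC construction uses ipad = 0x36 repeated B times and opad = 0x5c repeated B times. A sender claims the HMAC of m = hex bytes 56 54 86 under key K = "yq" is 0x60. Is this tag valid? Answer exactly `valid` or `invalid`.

Key "yq" = 79 71 is 2 bytes ≤ B = 6; zero-pad to 6 bytes: K' = 79 71 00 00 00 00.
K' ⊕ ipad = 4f 47 36 36 36 36; K' ⊕ opad = 25 2d 5c 5c 5c 5c.
Inner hash: sum = 79+71+54+54+54+54+86+84+134 = 670; mod 256 = 158 → 9e.
Outer hash (recomputed tag): sum = 37+45+92+92+92+92+158 = 608; mod 256 = 96 → 60.
Recomputed tag = 60; claimed = 60 → match.

valid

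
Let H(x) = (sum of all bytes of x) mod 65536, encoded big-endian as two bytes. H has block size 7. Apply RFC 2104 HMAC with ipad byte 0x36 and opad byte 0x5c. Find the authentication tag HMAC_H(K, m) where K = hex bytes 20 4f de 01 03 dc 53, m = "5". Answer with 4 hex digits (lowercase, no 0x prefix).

Key hex bytes 20 4f de 01 03 dc 53 is exactly B = 7 bytes: K' = 20 4f de 01 03 dc 53.
K' ⊕ ipad = 16 79 e8 37 35 ea 65.  K' ⊕ opad = 7c 13 82 5d 5f 80 0f.
Inner input = (K'⊕ipad) ∥ m = 16 79 e8 37 35 ea 65 ∥ 35.
Inner hash: sum = 22+121+232+55+53+234+101+53 = 871 → 03 67.
Outer input = (K'⊕opad) ∥ inner = 7c 13 82 5d 5f 80 0f ∥ 03 67.
Outer hash (tag): sum = 124+19+130+93+95+128+15+3+103 = 710 → 02 c6.

02c6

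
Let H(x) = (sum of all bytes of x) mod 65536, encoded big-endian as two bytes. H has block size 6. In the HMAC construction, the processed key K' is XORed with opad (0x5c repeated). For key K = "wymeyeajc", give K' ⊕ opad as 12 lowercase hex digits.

Key "wymeyeajc" = 77 79 6d 65 79 65 61 6a 63 is 9 bytes > B = 6, so hash it first: H(key) = 03 ce, then zero-pad to 6 bytes: K' = 03 ce 00 00 00 00.
XOR each byte with 0x5c: 03⊕5c=5f, ce⊕5c=92, 00⊕5c=5c, 00⊕5c=5c, 00⊕5c=5c, 00⊕5c=5c.

5f925c5c5c5c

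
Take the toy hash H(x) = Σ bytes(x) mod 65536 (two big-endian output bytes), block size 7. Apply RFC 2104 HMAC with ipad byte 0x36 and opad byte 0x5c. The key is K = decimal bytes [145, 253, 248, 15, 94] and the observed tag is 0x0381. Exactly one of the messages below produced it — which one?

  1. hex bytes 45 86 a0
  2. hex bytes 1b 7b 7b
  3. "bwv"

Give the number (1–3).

Key decimal bytes [145, 253, 248, 15, 94] = 91 fd f8 0f 5e is 5 bytes ≤ B = 7; zero-pad to 7 bytes: K' = 91 fd f8 0f 5e 00 00.
K' ⊕ ipad = a7 cb ce 39 68 36 36; K' ⊕ opad = cd a1 a4 53 02 5c 5c.
m1: inner = H(a7 cb ce 39 68 36 36 45 86 a0) = 04 b8; tag = H(cd a1 a4 53 02 5c 5c 04 b8) = 03db
m2: inner = H(a7 cb ce 39 68 36 36 1b 7b 7b) = 04 5e; tag = H(cd a1 a4 53 02 5c 5c 04 5e) = 0381 ← matches
m3: inner = H(a7 cb ce 39 68 36 36 62 77 76) = 04 9c; tag = H(cd a1 a4 53 02 5c 5c 04 9c) = 03bf

2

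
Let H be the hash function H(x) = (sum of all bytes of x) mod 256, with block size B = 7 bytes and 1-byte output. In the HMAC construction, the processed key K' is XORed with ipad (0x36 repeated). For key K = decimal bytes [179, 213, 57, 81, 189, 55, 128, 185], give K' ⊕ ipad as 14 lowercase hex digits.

09363636363636

Key decimal bytes [179, 213, 57, 81, 189, 55, 128, 185] = b3 d5 39 51 bd 37 80 b9 is 8 bytes > B = 7, so hash it first: H(key) = 3f, then zero-pad to 7 bytes: K' = 3f 00 00 00 00 00 00.
XOR each byte with 0x36: 3f⊕36=09, 00⊕36=36, 00⊕36=36, 00⊕36=36, 00⊕36=36, 00⊕36=36, 00⊕36=36.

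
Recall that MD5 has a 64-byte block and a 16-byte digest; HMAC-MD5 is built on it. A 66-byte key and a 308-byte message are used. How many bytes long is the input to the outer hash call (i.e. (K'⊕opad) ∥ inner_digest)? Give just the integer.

80

Key is 66 > 64 bytes, so it is hashed to 16 bytes then zero-padded to 64: |K'| = 64.
Outer input = (K'⊕opad) ∥ H(inner) → 64 + 16 = 80 bytes.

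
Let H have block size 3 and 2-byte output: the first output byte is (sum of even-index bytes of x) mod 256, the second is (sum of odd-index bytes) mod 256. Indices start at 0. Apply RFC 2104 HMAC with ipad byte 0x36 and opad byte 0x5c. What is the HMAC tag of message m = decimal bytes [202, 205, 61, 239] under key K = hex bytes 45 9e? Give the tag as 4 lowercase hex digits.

2427

Key hex bytes 45 9e is 2 bytes ≤ B = 3; zero-pad to 3 bytes: K' = 45 9e 00.
K' ⊕ ipad = 73 a8 36.  K' ⊕ opad = 19 c2 5c.
Inner input = (K'⊕ipad) ∥ m = 73 a8 36 ∥ ca cd 3d ef.
Inner hash: even-index sum = 613 mod 256 = 101; odd-index sum = 431 mod 256 = 175 → 65 af.
Outer input = (K'⊕opad) ∥ inner = 19 c2 5c ∥ 65 af.
Outer hash (tag): even-index sum = 292 mod 256 = 36; odd-index sum = 295 mod 256 = 39 → 24 27.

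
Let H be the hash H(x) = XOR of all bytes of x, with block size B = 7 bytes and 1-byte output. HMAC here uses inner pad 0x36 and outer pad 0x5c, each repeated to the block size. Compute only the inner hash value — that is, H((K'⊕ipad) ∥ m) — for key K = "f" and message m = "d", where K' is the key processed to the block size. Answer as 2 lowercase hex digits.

Key "f" = 66 is 1 byte ≤ B = 7; zero-pad to 7 bytes: K' = 66 00 00 00 00 00 00.
K' ⊕ ipad = 50 36 36 36 36 36 36.
Inner input = 50 36 36 36 36 36 36 ∥ 64.
Inner hash: XOR 50⊕36⊕36⊕36⊕36⊕36⊕36⊕64 = 34.

34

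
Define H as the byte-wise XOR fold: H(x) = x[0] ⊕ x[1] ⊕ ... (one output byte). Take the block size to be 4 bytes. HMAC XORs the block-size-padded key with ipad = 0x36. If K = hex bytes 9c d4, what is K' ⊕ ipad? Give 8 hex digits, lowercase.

aae23636

Key hex bytes 9c d4 is 2 bytes ≤ B = 4; zero-pad to 4 bytes: K' = 9c d4 00 00.
XOR each byte with 0x36: 9c⊕36=aa, d4⊕36=e2, 00⊕36=36, 00⊕36=36.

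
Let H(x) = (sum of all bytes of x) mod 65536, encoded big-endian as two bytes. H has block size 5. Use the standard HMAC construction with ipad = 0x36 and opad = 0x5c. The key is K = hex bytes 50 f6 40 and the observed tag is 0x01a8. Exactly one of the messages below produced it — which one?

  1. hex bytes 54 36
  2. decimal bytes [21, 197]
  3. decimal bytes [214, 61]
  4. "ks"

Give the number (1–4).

Key hex bytes 50 f6 40 is 3 bytes ≤ B = 5; zero-pad to 5 bytes: K' = 50 f6 40 00 00.
K' ⊕ ipad = 66 c0 76 36 36; K' ⊕ opad = 0c aa 1c 5c 5c.
m1: inner = H(66 c0 76 36 36 54 36) = 02 92; tag = H(0c aa 1c 5c 5c 02 92) = 021e
m2: inner = H(66 c0 76 36 36 15 c5) = 02 e2; tag = H(0c aa 1c 5c 5c 02 e2) = 026e
m3: inner = H(66 c0 76 36 36 d6 3d) = 03 1b; tag = H(0c aa 1c 5c 5c 03 1b) = 01a8 ← matches
m4: inner = H(66 c0 76 36 36 6b 73) = 02 e6; tag = H(0c aa 1c 5c 5c 02 e6) = 0272

3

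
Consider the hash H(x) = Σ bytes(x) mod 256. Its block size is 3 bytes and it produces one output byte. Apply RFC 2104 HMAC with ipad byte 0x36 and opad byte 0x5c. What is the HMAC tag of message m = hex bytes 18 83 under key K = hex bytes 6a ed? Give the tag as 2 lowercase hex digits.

4b

Key hex bytes 6a ed is 2 bytes ≤ B = 3; zero-pad to 3 bytes: K' = 6a ed 00.
K' ⊕ ipad = 5c db 36.  K' ⊕ opad = 36 b1 5c.
Inner input = (K'⊕ipad) ∥ m = 5c db 36 ∥ 18 83.
Inner hash: sum = 92+219+54+24+131 = 520; mod 256 = 8 → 08.
Outer input = (K'⊕opad) ∥ inner = 36 b1 5c ∥ 08.
Outer hash (tag): sum = 54+177+92+8 = 331; mod 256 = 75 → 4b.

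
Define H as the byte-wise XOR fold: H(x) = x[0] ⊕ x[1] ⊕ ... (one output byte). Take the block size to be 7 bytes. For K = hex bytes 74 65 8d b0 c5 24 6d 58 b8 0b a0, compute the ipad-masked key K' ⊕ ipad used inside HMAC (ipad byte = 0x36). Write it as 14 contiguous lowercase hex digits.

dd363636363636

Key hex bytes 74 65 8d b0 c5 24 6d 58 b8 0b a0 is 11 bytes > B = 7, so hash it first: H(key) = eb, then zero-pad to 7 bytes: K' = eb 00 00 00 00 00 00.
XOR each byte with 0x36: eb⊕36=dd, 00⊕36=36, 00⊕36=36, 00⊕36=36, 00⊕36=36, 00⊕36=36, 00⊕36=36.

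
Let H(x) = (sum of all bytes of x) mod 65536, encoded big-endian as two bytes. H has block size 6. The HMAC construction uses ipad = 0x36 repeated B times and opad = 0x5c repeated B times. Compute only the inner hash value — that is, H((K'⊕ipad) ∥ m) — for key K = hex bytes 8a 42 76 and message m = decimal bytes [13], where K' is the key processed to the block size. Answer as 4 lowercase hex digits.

Key hex bytes 8a 42 76 is 3 bytes ≤ B = 6; zero-pad to 6 bytes: K' = 8a 42 76 00 00 00.
K' ⊕ ipad = bc 74 40 36 36 36.
Inner input = bc 74 40 36 36 36 ∥ 0d.
Inner hash: sum = 188+116+64+54+54+54+13 = 543 → 02 1f.

021f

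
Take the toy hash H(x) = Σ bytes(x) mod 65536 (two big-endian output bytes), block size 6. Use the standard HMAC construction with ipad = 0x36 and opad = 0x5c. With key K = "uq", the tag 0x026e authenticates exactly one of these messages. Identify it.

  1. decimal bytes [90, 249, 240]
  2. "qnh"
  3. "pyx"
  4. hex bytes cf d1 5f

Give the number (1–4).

1

Key "uq" = 75 71 is 2 bytes ≤ B = 6; zero-pad to 6 bytes: K' = 75 71 00 00 00 00.
K' ⊕ ipad = 43 47 36 36 36 36; K' ⊕ opad = 29 2d 5c 5c 5c 5c.
m1: inner = H(43 47 36 36 36 36 5a f9 f0) = 03 a5; tag = H(29 2d 5c 5c 5c 5c 03 a5) = 026e ← matches
m2: inner = H(43 47 36 36 36 36 71 6e 68) = 02 a9; tag = H(29 2d 5c 5c 5c 5c 02 a9) = 0271
m3: inner = H(43 47 36 36 36 36 70 79 78) = 02 c3; tag = H(29 2d 5c 5c 5c 5c 02 c3) = 028b
m4: inner = H(43 47 36 36 36 36 cf d1 5f) = 03 61; tag = H(29 2d 5c 5c 5c 5c 03 61) = 022a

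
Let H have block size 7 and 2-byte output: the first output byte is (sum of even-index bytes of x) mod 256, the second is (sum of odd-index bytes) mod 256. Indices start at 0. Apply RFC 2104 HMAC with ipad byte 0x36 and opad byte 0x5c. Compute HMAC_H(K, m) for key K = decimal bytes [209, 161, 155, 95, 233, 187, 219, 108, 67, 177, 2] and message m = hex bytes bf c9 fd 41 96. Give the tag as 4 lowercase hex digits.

Key decimal bytes [209, 161, 155, 95, 233, 187, 219, 108, 67, 177, 2] = d1 a1 9b 5f e9 bb db 6c 43 b1 02 is 11 bytes > B = 7, so hash it first: H(key) = 75 d8, then zero-pad to 7 bytes: K' = 75 d8 00 00 00 00 00.
K' ⊕ ipad = 43 ee 36 36 36 36 36.  K' ⊕ opad = 29 84 5c 5c 5c 5c 5c.
Inner input = (K'⊕ipad) ∥ m = 43 ee 36 36 36 36 36 ∥ bf c9 fd 41 96.
Inner hash: even-index sum = 495 mod 256 = 239; odd-index sum = 940 mod 256 = 172 → ef ac.
Outer input = (K'⊕opad) ∥ inner = 29 84 5c 5c 5c 5c 5c ∥ ef ac.
Outer hash (tag): even-index sum = 489 mod 256 = 233; odd-index sum = 555 mod 256 = 43 → e9 2b.

e92b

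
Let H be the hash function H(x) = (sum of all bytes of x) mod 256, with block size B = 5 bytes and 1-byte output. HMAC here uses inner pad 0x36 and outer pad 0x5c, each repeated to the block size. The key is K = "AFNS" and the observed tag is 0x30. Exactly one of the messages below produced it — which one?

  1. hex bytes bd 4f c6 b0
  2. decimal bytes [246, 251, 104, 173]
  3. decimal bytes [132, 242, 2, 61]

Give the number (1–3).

Key "AFNS" = 41 46 4e 53 is 4 bytes ≤ B = 5; zero-pad to 5 bytes: K' = 41 46 4e 53 00.
K' ⊕ ipad = 77 70 78 65 36; K' ⊕ opad = 1d 1a 12 0f 5c.
m1: inner = H(77 70 78 65 36 bd 4f c6 b0) = 7c; tag = H(1d 1a 12 0f 5c 7c) = 30 ← matches
m2: inner = H(77 70 78 65 36 f6 fb 68 ad) = 00; tag = H(1d 1a 12 0f 5c 00) = b4
m3: inner = H(77 70 78 65 36 84 f2 02 3d) = af; tag = H(1d 1a 12 0f 5c af) = 63

1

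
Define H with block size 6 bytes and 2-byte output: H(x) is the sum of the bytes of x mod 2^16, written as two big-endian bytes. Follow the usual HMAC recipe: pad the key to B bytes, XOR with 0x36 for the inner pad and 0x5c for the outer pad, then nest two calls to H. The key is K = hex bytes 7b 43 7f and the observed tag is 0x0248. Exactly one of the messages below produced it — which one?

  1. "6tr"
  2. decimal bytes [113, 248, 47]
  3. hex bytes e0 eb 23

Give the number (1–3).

Key hex bytes 7b 43 7f is 3 bytes ≤ B = 6; zero-pad to 6 bytes: K' = 7b 43 7f 00 00 00.
K' ⊕ ipad = 4d 75 49 36 36 36; K' ⊕ opad = 27 1f 23 5c 5c 5c.
m1: inner = H(4d 75 49 36 36 36 36 74 72) = 02 c9; tag = H(27 1f 23 5c 5c 5c 02 c9) = 0248 ← matches
m2: inner = H(4d 75 49 36 36 36 71 f8 2f) = 03 45; tag = H(27 1f 23 5c 5c 5c 03 45) = 01c5
m3: inner = H(4d 75 49 36 36 36 e0 eb 23) = 03 9b; tag = H(27 1f 23 5c 5c 5c 03 9b) = 021b

1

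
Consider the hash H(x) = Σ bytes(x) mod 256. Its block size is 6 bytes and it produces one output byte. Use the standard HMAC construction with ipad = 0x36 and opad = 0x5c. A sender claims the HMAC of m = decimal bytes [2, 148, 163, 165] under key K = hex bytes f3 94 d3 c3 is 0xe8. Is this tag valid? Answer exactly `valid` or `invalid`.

Key hex bytes f3 94 d3 c3 is 4 bytes ≤ B = 6; zero-pad to 6 bytes: K' = f3 94 d3 c3 00 00.
K' ⊕ ipad = c5 a2 e5 f5 36 36; K' ⊕ opad = af c8 8f 9f 5c 5c.
Inner hash: sum = 197+162+229+245+54+54+2+148+163+165 = 1419; mod 256 = 139 → 8b.
Outer hash (recomputed tag): sum = 175+200+143+159+92+92+139 = 1000; mod 256 = 232 → e8.
Recomputed tag = e8; claimed = e8 → match.

valid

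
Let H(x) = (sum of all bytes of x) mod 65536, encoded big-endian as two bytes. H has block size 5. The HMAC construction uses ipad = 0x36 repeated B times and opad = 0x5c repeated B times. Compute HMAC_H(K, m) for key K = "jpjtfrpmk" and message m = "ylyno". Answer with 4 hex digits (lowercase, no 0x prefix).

Key "jpjtfrpmk" = 6a 70 6a 74 66 72 70 6d 6b is 9 bytes > B = 5, so hash it first: H(key) = 03 d8, then zero-pad to 5 bytes: K' = 03 d8 00 00 00.
K' ⊕ ipad = 35 ee 36 36 36.  K' ⊕ opad = 5f 84 5c 5c 5c.
Inner input = (K'⊕ipad) ∥ m = 35 ee 36 36 36 ∥ 79 6c 79 6e 6f.
Inner hash: sum = 53+238+54+54+54+121+108+121+110+111 = 1024 → 04 00.
Outer input = (K'⊕opad) ∥ inner = 5f 84 5c 5c 5c ∥ 04 00.
Outer hash (tag): sum = 95+132+92+92+92+4+0 = 507 → 01 fb.

01fb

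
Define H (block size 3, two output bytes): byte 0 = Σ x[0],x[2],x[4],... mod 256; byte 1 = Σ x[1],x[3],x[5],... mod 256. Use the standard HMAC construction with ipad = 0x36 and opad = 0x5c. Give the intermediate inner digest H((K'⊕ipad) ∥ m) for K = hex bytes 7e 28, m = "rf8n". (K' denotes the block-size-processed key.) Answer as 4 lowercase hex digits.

52c8

Key hex bytes 7e 28 is 2 bytes ≤ B = 3; zero-pad to 3 bytes: K' = 7e 28 00.
K' ⊕ ipad = 48 1e 36.
Inner input = 48 1e 36 ∥ 72 66 38 6e.
Inner hash: even-index sum = 338 mod 256 = 82; odd-index sum = 200 mod 256 = 200 → 52 c8.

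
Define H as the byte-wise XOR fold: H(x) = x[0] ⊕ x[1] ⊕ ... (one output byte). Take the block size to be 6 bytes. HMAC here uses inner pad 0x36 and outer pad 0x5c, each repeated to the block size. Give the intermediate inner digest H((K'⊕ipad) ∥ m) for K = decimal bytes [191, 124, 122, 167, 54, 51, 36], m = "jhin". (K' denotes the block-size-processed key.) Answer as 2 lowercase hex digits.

Key decimal bytes [191, 124, 122, 167, 54, 51, 36] = bf 7c 7a a7 36 33 24 is 7 bytes > B = 6, so hash it first: H(key) = 3f, then zero-pad to 6 bytes: K' = 3f 00 00 00 00 00.
K' ⊕ ipad = 09 36 36 36 36 36.
Inner input = 09 36 36 36 36 36 ∥ 6a 68 69 6e.
Inner hash: XOR 09⊕36⊕36⊕36⊕36⊕36⊕6a⊕68⊕69⊕6e = 3a.

3a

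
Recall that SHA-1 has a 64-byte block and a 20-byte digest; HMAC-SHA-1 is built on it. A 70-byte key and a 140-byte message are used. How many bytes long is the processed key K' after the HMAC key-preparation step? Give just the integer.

Key is 70 > 64 bytes, so it is hashed to 20 bytes then zero-padded to 64: |K'| = 64.

64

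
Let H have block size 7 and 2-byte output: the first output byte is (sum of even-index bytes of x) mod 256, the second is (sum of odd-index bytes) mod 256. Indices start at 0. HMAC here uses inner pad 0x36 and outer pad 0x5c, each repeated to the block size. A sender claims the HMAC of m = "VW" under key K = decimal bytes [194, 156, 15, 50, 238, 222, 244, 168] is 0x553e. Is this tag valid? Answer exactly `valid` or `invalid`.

invalid

Key decimal bytes [194, 156, 15, 50, 238, 222, 244, 168] = c2 9c 0f 32 ee de f4 a8 is 8 bytes > B = 7, so hash it first: H(key) = b3 54, then zero-pad to 7 bytes: K' = b3 54 00 00 00 00 00.
K' ⊕ ipad = 85 62 36 36 36 36 36; K' ⊕ opad = ef 08 5c 5c 5c 5c 5c.
Inner hash: even-index sum = 382 mod 256 = 126; odd-index sum = 292 mod 256 = 36 → 7e 24.
Outer hash (recomputed tag): even-index sum = 551 mod 256 = 39; odd-index sum = 318 mod 256 = 62 → 27 3e.
Recomputed tag = 273e; claimed = 553e → mismatch.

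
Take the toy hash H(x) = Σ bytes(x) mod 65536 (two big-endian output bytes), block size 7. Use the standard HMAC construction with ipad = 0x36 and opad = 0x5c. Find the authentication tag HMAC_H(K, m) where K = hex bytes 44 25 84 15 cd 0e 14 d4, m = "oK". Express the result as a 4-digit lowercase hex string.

03b4

Key hex bytes 44 25 84 15 cd 0e 14 d4 is 8 bytes > B = 7, so hash it first: H(key) = 02 c5, then zero-pad to 7 bytes: K' = 02 c5 00 00 00 00 00.
K' ⊕ ipad = 34 f3 36 36 36 36 36.  K' ⊕ opad = 5e 99 5c 5c 5c 5c 5c.
Inner input = (K'⊕ipad) ∥ m = 34 f3 36 36 36 36 36 ∥ 6f 4b.
Inner hash: sum = 52+243+54+54+54+54+54+111+75 = 751 → 02 ef.
Outer input = (K'⊕opad) ∥ inner = 5e 99 5c 5c 5c 5c 5c ∥ 02 ef.
Outer hash (tag): sum = 94+153+92+92+92+92+92+2+239 = 948 → 03 b4.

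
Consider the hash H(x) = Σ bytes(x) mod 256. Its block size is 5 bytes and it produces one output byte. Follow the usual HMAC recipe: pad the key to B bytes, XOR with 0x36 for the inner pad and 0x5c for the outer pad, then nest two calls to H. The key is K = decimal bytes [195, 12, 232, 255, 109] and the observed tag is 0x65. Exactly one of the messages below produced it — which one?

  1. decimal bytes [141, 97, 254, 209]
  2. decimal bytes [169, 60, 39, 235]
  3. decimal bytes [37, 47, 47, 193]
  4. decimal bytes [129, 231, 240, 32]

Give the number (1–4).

1

Key decimal bytes [195, 12, 232, 255, 109] = c3 0c e8 ff 6d is exactly B = 5 bytes: K' = c3 0c e8 ff 6d.
K' ⊕ ipad = f5 3a de c9 5b; K' ⊕ opad = 9f 50 b4 a3 31.
m1: inner = H(f5 3a de c9 5b 8d 61 fe d1) = ee; tag = H(9f 50 b4 a3 31 ee) = 65 ← matches
m2: inner = H(f5 3a de c9 5b a9 3c 27 eb) = 28; tag = H(9f 50 b4 a3 31 28) = 9f
m3: inner = H(f5 3a de c9 5b 25 2f 2f c1) = 75; tag = H(9f 50 b4 a3 31 75) = ec
m4: inner = H(f5 3a de c9 5b 81 e7 f0 20) = a9; tag = H(9f 50 b4 a3 31 a9) = 20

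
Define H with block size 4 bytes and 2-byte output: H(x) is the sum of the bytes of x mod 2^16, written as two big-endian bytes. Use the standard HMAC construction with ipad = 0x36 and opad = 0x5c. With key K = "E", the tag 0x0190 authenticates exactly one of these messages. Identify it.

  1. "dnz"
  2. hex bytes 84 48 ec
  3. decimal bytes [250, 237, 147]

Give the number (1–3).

1

Key "E" = 45 is 1 byte ≤ B = 4; zero-pad to 4 bytes: K' = 45 00 00 00.
K' ⊕ ipad = 73 36 36 36; K' ⊕ opad = 19 5c 5c 5c.
m1: inner = H(73 36 36 36 64 6e 7a) = 02 61; tag = H(19 5c 5c 5c 02 61) = 0190 ← matches
m2: inner = H(73 36 36 36 84 48 ec) = 02 cd; tag = H(19 5c 5c 5c 02 cd) = 01fc
m3: inner = H(73 36 36 36 fa ed 93) = 03 8f; tag = H(19 5c 5c 5c 03 8f) = 01bf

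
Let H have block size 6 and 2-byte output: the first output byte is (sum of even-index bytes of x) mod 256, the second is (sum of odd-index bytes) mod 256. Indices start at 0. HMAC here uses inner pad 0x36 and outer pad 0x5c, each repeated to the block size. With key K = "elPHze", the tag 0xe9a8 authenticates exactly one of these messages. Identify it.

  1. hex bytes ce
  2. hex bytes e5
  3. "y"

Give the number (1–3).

Key "elPHze" = 65 6c 50 48 7a 65 is exactly B = 6 bytes: K' = 65 6c 50 48 7a 65.
K' ⊕ ipad = 53 5a 66 7e 4c 53; K' ⊕ opad = 39 30 0c 14 26 39.
m1: inner = H(53 5a 66 7e 4c 53 ce) = d3 2b; tag = H(39 30 0c 14 26 39 d3 2b) = 3ea8
m2: inner = H(53 5a 66 7e 4c 53 e5) = ea 2b; tag = H(39 30 0c 14 26 39 ea 2b) = 55a8
m3: inner = H(53 5a 66 7e 4c 53 79) = 7e 2b; tag = H(39 30 0c 14 26 39 7e 2b) = e9a8 ← matches

3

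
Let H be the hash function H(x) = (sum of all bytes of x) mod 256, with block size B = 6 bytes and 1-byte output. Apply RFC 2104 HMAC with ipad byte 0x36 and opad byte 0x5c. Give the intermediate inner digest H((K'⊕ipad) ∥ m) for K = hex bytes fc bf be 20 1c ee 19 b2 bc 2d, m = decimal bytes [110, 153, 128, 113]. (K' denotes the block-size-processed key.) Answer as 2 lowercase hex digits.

67

Key hex bytes fc bf be 20 1c ee 19 b2 bc 2d is 10 bytes > B = 6, so hash it first: H(key) = 57, then zero-pad to 6 bytes: K' = 57 00 00 00 00 00.
K' ⊕ ipad = 61 36 36 36 36 36.
Inner input = 61 36 36 36 36 36 ∥ 6e 99 80 71.
Inner hash: sum = 97+54+54+54+54+54+110+153+128+113 = 871; mod 256 = 103 → 67.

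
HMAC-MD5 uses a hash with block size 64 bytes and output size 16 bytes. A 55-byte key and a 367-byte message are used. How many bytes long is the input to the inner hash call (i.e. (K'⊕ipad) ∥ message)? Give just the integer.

Key is 55 ≤ 64 bytes, zero-padded: |K'| = 64.
Inner input = (K'⊕ipad) ∥ m → 64 + 367 = 431 bytes.

431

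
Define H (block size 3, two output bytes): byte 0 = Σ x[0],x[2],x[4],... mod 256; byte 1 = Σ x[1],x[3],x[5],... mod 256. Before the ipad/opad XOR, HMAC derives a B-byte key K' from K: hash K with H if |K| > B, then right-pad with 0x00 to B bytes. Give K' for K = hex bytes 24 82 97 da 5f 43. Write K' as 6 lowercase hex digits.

|K| = 6 > B = 3, so first hash the key.
H(K): even-index sum = 282 mod 256 = 26; odd-index sum = 415 mod 256 = 159 → 1a 9f.
Zero-pad H(K) = 1a 9f to 3 bytes: K' = 1a 9f 00.

1a9f00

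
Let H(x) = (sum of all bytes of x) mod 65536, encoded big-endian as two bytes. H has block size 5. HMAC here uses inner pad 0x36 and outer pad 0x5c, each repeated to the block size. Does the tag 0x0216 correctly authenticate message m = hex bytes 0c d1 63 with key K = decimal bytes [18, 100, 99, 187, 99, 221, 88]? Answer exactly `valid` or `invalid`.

Key decimal bytes [18, 100, 99, 187, 99, 221, 88] = 12 64 63 bb 63 dd 58 is 7 bytes > B = 5, so hash it first: H(key) = 03 2c, then zero-pad to 5 bytes: K' = 03 2c 00 00 00.
K' ⊕ ipad = 35 1a 36 36 36; K' ⊕ opad = 5f 70 5c 5c 5c.
Inner hash: sum = 53+26+54+54+54+12+209+99 = 561 → 02 31.
Outer hash (recomputed tag): sum = 95+112+92+92+92+2+49 = 534 → 02 16.
Recomputed tag = 0216; claimed = 0216 → match.

valid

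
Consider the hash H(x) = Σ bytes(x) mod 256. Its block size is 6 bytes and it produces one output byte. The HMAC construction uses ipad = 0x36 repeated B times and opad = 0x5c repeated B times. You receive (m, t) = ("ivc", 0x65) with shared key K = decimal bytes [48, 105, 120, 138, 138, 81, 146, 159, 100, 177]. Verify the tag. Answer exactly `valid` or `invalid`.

Key decimal bytes [48, 105, 120, 138, 138, 81, 146, 159, 100, 177] = 30 69 78 8a 8a 51 92 9f 64 b1 is 10 bytes > B = 6, so hash it first: H(key) = bc, then zero-pad to 6 bytes: K' = bc 00 00 00 00 00.
K' ⊕ ipad = 8a 36 36 36 36 36; K' ⊕ opad = e0 5c 5c 5c 5c 5c.
Inner hash: sum = 138+54+54+54+54+54+105+118+99 = 730; mod 256 = 218 → da.
Outer hash (recomputed tag): sum = 224+92+92+92+92+92+218 = 902; mod 256 = 134 → 86.
Recomputed tag = 86; claimed = 65 → mismatch.

invalid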